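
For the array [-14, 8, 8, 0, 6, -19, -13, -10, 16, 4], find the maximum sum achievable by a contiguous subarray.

Using Kadane's algorithm on [-14, 8, 8, 0, 6, -19, -13, -10, 16, 4]:

Scanning through the array:
Position 1 (value 8): max_ending_here = 8, max_so_far = 8
Position 2 (value 8): max_ending_here = 16, max_so_far = 16
Position 3 (value 0): max_ending_here = 16, max_so_far = 16
Position 4 (value 6): max_ending_here = 22, max_so_far = 22
Position 5 (value -19): max_ending_here = 3, max_so_far = 22
Position 6 (value -13): max_ending_here = -10, max_so_far = 22
Position 7 (value -10): max_ending_here = -10, max_so_far = 22
Position 8 (value 16): max_ending_here = 16, max_so_far = 22
Position 9 (value 4): max_ending_here = 20, max_so_far = 22

Maximum subarray: [8, 8, 0, 6]
Maximum sum: 22

The maximum subarray is [8, 8, 0, 6] with sum 22. This subarray runs from index 1 to index 4.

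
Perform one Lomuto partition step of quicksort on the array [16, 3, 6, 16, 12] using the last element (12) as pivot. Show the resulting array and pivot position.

Lomuto partition with pivot = 12:

Initial array: [16, 3, 6, 16, 12]

arr[0]=16 > 12: no swap
arr[1]=3 <= 12: swap with position 0, array becomes [3, 16, 6, 16, 12]
arr[2]=6 <= 12: swap with position 1, array becomes [3, 6, 16, 16, 12]
arr[3]=16 > 12: no swap

Place pivot at position 2: [3, 6, 12, 16, 16]
Pivot position: 2

After partitioning with pivot 12, the array becomes [3, 6, 12, 16, 16]. The pivot is placed at index 2. All elements to the left of the pivot are <= 12, and all elements to the right are > 12.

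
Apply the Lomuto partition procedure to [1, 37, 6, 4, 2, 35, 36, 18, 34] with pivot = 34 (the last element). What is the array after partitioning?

Lomuto partition with pivot = 34:

Initial array: [1, 37, 6, 4, 2, 35, 36, 18, 34]

arr[0]=1 <= 34: swap with position 0, array becomes [1, 37, 6, 4, 2, 35, 36, 18, 34]
arr[1]=37 > 34: no swap
arr[2]=6 <= 34: swap with position 1, array becomes [1, 6, 37, 4, 2, 35, 36, 18, 34]
arr[3]=4 <= 34: swap with position 2, array becomes [1, 6, 4, 37, 2, 35, 36, 18, 34]
arr[4]=2 <= 34: swap with position 3, array becomes [1, 6, 4, 2, 37, 35, 36, 18, 34]
arr[5]=35 > 34: no swap
arr[6]=36 > 34: no swap
arr[7]=18 <= 34: swap with position 4, array becomes [1, 6, 4, 2, 18, 35, 36, 37, 34]

Place pivot at position 5: [1, 6, 4, 2, 18, 34, 36, 37, 35]
Pivot position: 5

After partitioning with pivot 34, the array becomes [1, 6, 4, 2, 18, 34, 36, 37, 35]. The pivot is placed at index 5. All elements to the left of the pivot are <= 34, and all elements to the right are > 34.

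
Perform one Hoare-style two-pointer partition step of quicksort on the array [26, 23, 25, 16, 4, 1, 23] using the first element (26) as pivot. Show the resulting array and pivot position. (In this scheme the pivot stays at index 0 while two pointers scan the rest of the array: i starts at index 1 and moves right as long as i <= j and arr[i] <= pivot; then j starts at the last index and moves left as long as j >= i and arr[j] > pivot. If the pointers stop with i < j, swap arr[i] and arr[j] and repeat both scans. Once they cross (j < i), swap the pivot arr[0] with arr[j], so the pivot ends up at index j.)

Hoare-style two-pointer partition with pivot = 26:

Initial array: [26, 23, 25, 16, 4, 1, 23]

Pointers start at i = 1, j = 6.
i ends at 7, j ends at 6: the pointers have crossed (j < i), so scanning stops.

Swap pivot arr[0] with arr[6] to place pivot at position 6: [23, 23, 25, 16, 4, 1, 26]
Pivot position: 6

After partitioning with pivot 26, the array becomes [23, 23, 25, 16, 4, 1, 26]. The pivot is placed at index 6. All elements to the left of the pivot are <= 26, and all elements to the right are > 26.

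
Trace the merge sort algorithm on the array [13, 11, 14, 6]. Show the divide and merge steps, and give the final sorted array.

Merge sort trace:

Split: [13, 11, 14, 6] -> [13, 11] and [14, 6]
  Split: [13, 11] -> [13] and [11]
  Merge: [13] + [11] -> [11, 13]
  Split: [14, 6] -> [14] and [6]
  Merge: [14] + [6] -> [6, 14]
Merge: [11, 13] + [6, 14] -> [6, 11, 13, 14]

Final sorted array: [6, 11, 13, 14]

The merge sort proceeds by recursively splitting the array and merging sorted halves.
After all merges, the sorted array is [6, 11, 13, 14].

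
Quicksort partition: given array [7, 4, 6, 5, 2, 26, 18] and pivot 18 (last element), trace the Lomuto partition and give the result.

Lomuto partition with pivot = 18:

Initial array: [7, 4, 6, 5, 2, 26, 18]

arr[0]=7 <= 18: swap with position 0, array becomes [7, 4, 6, 5, 2, 26, 18]
arr[1]=4 <= 18: swap with position 1, array becomes [7, 4, 6, 5, 2, 26, 18]
arr[2]=6 <= 18: swap with position 2, array becomes [7, 4, 6, 5, 2, 26, 18]
arr[3]=5 <= 18: swap with position 3, array becomes [7, 4, 6, 5, 2, 26, 18]
arr[4]=2 <= 18: swap with position 4, array becomes [7, 4, 6, 5, 2, 26, 18]
arr[5]=26 > 18: no swap

Place pivot at position 5: [7, 4, 6, 5, 2, 18, 26]
Pivot position: 5

After partitioning with pivot 18, the array becomes [7, 4, 6, 5, 2, 18, 26]. The pivot is placed at index 5. All elements to the left of the pivot are <= 18, and all elements to the right are > 18.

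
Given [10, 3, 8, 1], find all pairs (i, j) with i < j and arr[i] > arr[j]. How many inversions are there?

Finding inversions in [10, 3, 8, 1]:

(0, 1): arr[0]=10 > arr[1]=3
(0, 2): arr[0]=10 > arr[2]=8
(0, 3): arr[0]=10 > arr[3]=1
(1, 3): arr[1]=3 > arr[3]=1
(2, 3): arr[2]=8 > arr[3]=1

Total inversions: 5

The array has 5 inversion(s): (0,1), (0,2), (0,3), (1,3), (2,3). Each pair (i,j) satisfies i < j and arr[i] > arr[j].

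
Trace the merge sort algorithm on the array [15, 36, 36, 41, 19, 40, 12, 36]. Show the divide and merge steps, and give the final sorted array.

Merge sort trace:

Split: [15, 36, 36, 41, 19, 40, 12, 36] -> [15, 36, 36, 41] and [19, 40, 12, 36]
  Split: [15, 36, 36, 41] -> [15, 36] and [36, 41]
    Split: [15, 36] -> [15] and [36]
    Merge: [15] + [36] -> [15, 36]
    Split: [36, 41] -> [36] and [41]
    Merge: [36] + [41] -> [36, 41]
  Merge: [15, 36] + [36, 41] -> [15, 36, 36, 41]
  Split: [19, 40, 12, 36] -> [19, 40] and [12, 36]
    Split: [19, 40] -> [19] and [40]
    Merge: [19] + [40] -> [19, 40]
    Split: [12, 36] -> [12] and [36]
    Merge: [12] + [36] -> [12, 36]
  Merge: [19, 40] + [12, 36] -> [12, 19, 36, 40]
Merge: [15, 36, 36, 41] + [12, 19, 36, 40] -> [12, 15, 19, 36, 36, 36, 40, 41]

Final sorted array: [12, 15, 19, 36, 36, 36, 40, 41]

The merge sort proceeds by recursively splitting the array and merging sorted halves.
After all merges, the sorted array is [12, 15, 19, 36, 36, 36, 40, 41].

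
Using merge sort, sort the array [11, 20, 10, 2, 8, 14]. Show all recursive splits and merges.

Merge sort trace:

Split: [11, 20, 10, 2, 8, 14] -> [11, 20, 10] and [2, 8, 14]
  Split: [11, 20, 10] -> [11] and [20, 10]
    Split: [20, 10] -> [20] and [10]
    Merge: [20] + [10] -> [10, 20]
  Merge: [11] + [10, 20] -> [10, 11, 20]
  Split: [2, 8, 14] -> [2] and [8, 14]
    Split: [8, 14] -> [8] and [14]
    Merge: [8] + [14] -> [8, 14]
  Merge: [2] + [8, 14] -> [2, 8, 14]
Merge: [10, 11, 20] + [2, 8, 14] -> [2, 8, 10, 11, 14, 20]

Final sorted array: [2, 8, 10, 11, 14, 20]

The merge sort proceeds by recursively splitting the array and merging sorted halves.
After all merges, the sorted array is [2, 8, 10, 11, 14, 20].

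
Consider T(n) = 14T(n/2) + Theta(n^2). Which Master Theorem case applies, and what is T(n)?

Master Theorem for T(n) = 14T(n/2) + O(n^2):

a = 14, b = 2, c = 2
log_b(a) = log_2(14) = 3.8074

Case 1: c = 2 < log_2(14) = 3.8074
T(n) = O(n^(log_2 14))

For T(n) = 14T(n/2) + O(n^2): log_2(14) = 3.8074. This is Case 1 of the Master Theorem (c < log_b(a), work dominated by leaves), giving O(n^(log_2 14)).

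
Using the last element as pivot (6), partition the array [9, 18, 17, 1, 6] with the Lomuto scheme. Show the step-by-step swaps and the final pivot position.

Lomuto partition with pivot = 6:

Initial array: [9, 18, 17, 1, 6]

arr[0]=9 > 6: no swap
arr[1]=18 > 6: no swap
arr[2]=17 > 6: no swap
arr[3]=1 <= 6: swap with position 0, array becomes [1, 18, 17, 9, 6]

Place pivot at position 1: [1, 6, 17, 9, 18]
Pivot position: 1

After partitioning with pivot 6, the array becomes [1, 6, 17, 9, 18]. The pivot is placed at index 1. All elements to the left of the pivot are <= 6, and all elements to the right are > 6.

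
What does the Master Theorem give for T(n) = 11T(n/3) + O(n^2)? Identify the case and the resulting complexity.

Master Theorem for T(n) = 11T(n/3) + O(n^2):

a = 11, b = 3, c = 2
log_b(a) = log_3(11) = 2.1827

Case 1: c = 2 < log_3(11) = 2.1827
T(n) = O(n^(log_3 11))

For T(n) = 11T(n/3) + O(n^2): log_3(11) = 2.1827. This is Case 1 of the Master Theorem (c < log_b(a), work dominated by leaves), giving O(n^(log_3 11)).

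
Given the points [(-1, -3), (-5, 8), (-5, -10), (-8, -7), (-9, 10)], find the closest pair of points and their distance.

Computing all pairwise distances among 5 points:

d((-1, -3), (-5, 8)) = 11.7047
d((-1, -3), (-5, -10)) = 8.0623
d((-1, -3), (-8, -7)) = 8.0623
d((-1, -3), (-9, 10)) = 15.2643
d((-5, 8), (-5, -10)) = 18.0
d((-5, 8), (-8, -7)) = 15.2971
d((-5, 8), (-9, 10)) = 4.4721
d((-5, -10), (-8, -7)) = 4.2426 <-- minimum
d((-5, -10), (-9, 10)) = 20.3961
d((-8, -7), (-9, 10)) = 17.0294

Closest pair: (-5, -10) and (-8, -7) with distance 4.2426

The closest pair is (-5, -10) and (-8, -7) with Euclidean distance 4.2426. For 5 points, brute-force pairwise comparison is shown above. For large n, the divide-and-conquer algorithm (sort by x, recurse on halves, check the dividing strip) achieves O(n log n).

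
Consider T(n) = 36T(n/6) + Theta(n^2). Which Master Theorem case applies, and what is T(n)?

Master Theorem for T(n) = 36T(n/6) + O(n^2):

a = 36, b = 6, c = 2
log_b(a) = log_6(36) = 2.0000

Case 2: c = 2 = log_6(36) = 2.0000
T(n) = O(n^2 log n) = O(n^2 log n)

For T(n) = 36T(n/6) + O(n^2): log_6(36) = 2.0000. This is Case 2 of the Master Theorem (c = log_b(a), equal work at all levels), giving O(n^2 log n).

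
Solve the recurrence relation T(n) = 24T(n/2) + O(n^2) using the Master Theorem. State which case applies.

Master Theorem for T(n) = 24T(n/2) + O(n^2):

a = 24, b = 2, c = 2
log_b(a) = log_2(24) = 4.5850

Case 1: c = 2 < log_2(24) = 4.5850
T(n) = O(n^(log_2 24))

For T(n) = 24T(n/2) + O(n^2): log_2(24) = 4.5850. This is Case 1 of the Master Theorem (c < log_b(a), work dominated by leaves), giving O(n^(log_2 24)).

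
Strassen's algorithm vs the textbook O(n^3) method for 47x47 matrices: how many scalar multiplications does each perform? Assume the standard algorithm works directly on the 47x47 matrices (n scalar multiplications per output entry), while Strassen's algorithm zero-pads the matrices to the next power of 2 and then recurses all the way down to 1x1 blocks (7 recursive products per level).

Matrix multiplication for 47x47 matrices:

Strassen's algorithm requires power-of-2 dimensions. Pad 47x47 to 64x64 (next power of 2).

Standard algorithm: 47^3 = 103823 multiplications
Strassen's algorithm: 7^(log2(64)) = 7^6 = 117649 multiplications
Difference: 103823 - 117649 = -13826 (Strassen uses MORE here due to padding overhead — for small or just-over-power-of-2 n, padding can outweigh the per-level savings)

Standard: 103823 multiplications (47^3). Strassen: 117649 multiplications (7^6, after padding to 64x64). Strassen reduces 8 recursive multiplications to 7 at each level.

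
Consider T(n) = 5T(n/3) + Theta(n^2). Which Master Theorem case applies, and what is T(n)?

Master Theorem for T(n) = 5T(n/3) + O(n^2):

a = 5, b = 3, c = 2
log_b(a) = log_3(5) = 1.4650

Case 3: c = 2 > log_3(5) = 1.4650
T(n) = O(n^2) = O(n^2)

For T(n) = 5T(n/3) + O(n^2): log_3(5) = 1.4650. This is Case 3 of the Master Theorem (c > log_b(a), work dominated by root), giving O(n^2).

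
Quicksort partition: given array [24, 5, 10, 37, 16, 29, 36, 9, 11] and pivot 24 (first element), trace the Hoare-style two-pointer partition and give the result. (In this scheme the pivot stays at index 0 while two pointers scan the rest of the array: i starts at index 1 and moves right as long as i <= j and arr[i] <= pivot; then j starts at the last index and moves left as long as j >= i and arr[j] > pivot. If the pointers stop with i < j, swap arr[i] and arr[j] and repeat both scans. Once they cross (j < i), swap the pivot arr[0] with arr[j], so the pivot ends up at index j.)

Hoare-style two-pointer partition with pivot = 24:

Initial array: [24, 5, 10, 37, 16, 29, 36, 9, 11]

Pointers start at i = 1, j = 8.
i stops at index 3 (arr[3]=37 > 24), j stops at index 8 (arr[8]=11 <= 24): swap arr[3] and arr[8], array becomes [24, 5, 10, 11, 16, 29, 36, 9, 37]
i stops at index 5 (arr[5]=29 > 24), j stops at index 7 (arr[7]=9 <= 24): swap arr[5] and arr[7], array becomes [24, 5, 10, 11, 16, 9, 36, 29, 37]
i ends at 6, j ends at 5: the pointers have crossed (j < i), so scanning stops.

Swap pivot arr[0] with arr[5] to place pivot at position 5: [9, 5, 10, 11, 16, 24, 36, 29, 37]
Pivot position: 5

After partitioning with pivot 24, the array becomes [9, 5, 10, 11, 16, 24, 36, 29, 37]. The pivot is placed at index 5. All elements to the left of the pivot are <= 24, and all elements to the right are > 24.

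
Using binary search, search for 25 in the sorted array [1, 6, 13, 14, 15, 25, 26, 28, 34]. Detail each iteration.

Binary search for 25 in [1, 6, 13, 14, 15, 25, 26, 28, 34]:

lo=0, hi=8, mid=4, arr[mid]=15 -> 15 < 25, search right half
lo=5, hi=8, mid=6, arr[mid]=26 -> 26 > 25, search left half
lo=5, hi=5, mid=5, arr[mid]=25 -> Found target at index 5!

Binary search finds 25 at index 5 after 3 comparisons. The search repeatedly halves the search space by comparing with the middle element.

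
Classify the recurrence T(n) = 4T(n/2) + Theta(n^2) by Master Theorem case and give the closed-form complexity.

Master Theorem for T(n) = 4T(n/2) + O(n^2):

a = 4, b = 2, c = 2
log_b(a) = log_2(4) = 2.0000

Case 2: c = 2 = log_2(4) = 2.0000
T(n) = O(n^2 log n) = O(n^2 log n)

For T(n) = 4T(n/2) + O(n^2): log_2(4) = 2.0000. This is Case 2 of the Master Theorem (c = log_b(a), equal work at all levels), giving O(n^2 log n).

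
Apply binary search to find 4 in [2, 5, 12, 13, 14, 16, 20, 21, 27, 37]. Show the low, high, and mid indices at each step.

Binary search for 4 in [2, 5, 12, 13, 14, 16, 20, 21, 27, 37]:

lo=0, hi=9, mid=4, arr[mid]=14 -> 14 > 4, search left half
lo=0, hi=3, mid=1, arr[mid]=5 -> 5 > 4, search left half
lo=0, hi=0, mid=0, arr[mid]=2 -> 2 < 4, search right half
lo=1 > hi=0, target 4 not found

Binary search determines that 4 is not in the array after 3 comparisons. The search space was exhausted without finding the target.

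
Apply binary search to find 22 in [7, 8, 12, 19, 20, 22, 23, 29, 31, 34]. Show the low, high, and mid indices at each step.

Binary search for 22 in [7, 8, 12, 19, 20, 22, 23, 29, 31, 34]:

lo=0, hi=9, mid=4, arr[mid]=20 -> 20 < 22, search right half
lo=5, hi=9, mid=7, arr[mid]=29 -> 29 > 22, search left half
lo=5, hi=6, mid=5, arr[mid]=22 -> Found target at index 5!

Binary search finds 22 at index 5 after 3 comparisons. The search repeatedly halves the search space by comparing with the middle element.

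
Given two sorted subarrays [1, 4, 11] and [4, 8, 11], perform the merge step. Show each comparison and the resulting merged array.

Merging process:

Compare 1 vs 4: take 1 from left. Merged: [1]
Compare 4 vs 4: take 4 from left. Merged: [1, 4]
Compare 11 vs 4: take 4 from right. Merged: [1, 4, 4]
Compare 11 vs 8: take 8 from right. Merged: [1, 4, 4, 8]
Compare 11 vs 11: take 11 from left. Merged: [1, 4, 4, 8, 11]
Append remaining from right: [11]. Merged: [1, 4, 4, 8, 11, 11]

Final merged array: [1, 4, 4, 8, 11, 11]
Total comparisons: 5

The merged array is [1, 4, 4, 8, 11, 11], requiring 5 comparisons. The merge step runs in O(n) time where n is the total number of elements.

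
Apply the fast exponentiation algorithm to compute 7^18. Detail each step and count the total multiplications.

Computing 7^18 by squaring (build up from 7^1; each line after the first costs one multiplication):

7^1 = 7
7^2 = (7^1)^2 = 7^2 = 49
7^4 = (7^2)^2 = 49^2 = 2401
7^8 = (7^4)^2 = 2401^2 = 5764801
7^9 = 7 * 7^8 = 7 * 5764801 = 40353607
7^18 = (7^9)^2 = 40353607^2 = 1628413597910449

Result: 1628413597910449
Multiplications needed: 5 (5 lines after 7^1)

7^18 = 1628413597910449. Using exponentiation by squaring, this requires 5 multiplications. The key idea: if the exponent is even, square the half-power; if odd, multiply by the base once.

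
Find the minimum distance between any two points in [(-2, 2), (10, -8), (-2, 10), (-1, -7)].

Computing all pairwise distances among 4 points:

d((-2, 2), (10, -8)) = 15.6205
d((-2, 2), (-2, 10)) = 8.0 <-- minimum
d((-2, 2), (-1, -7)) = 9.0554
d((10, -8), (-2, 10)) = 21.6333
d((10, -8), (-1, -7)) = 11.0454
d((-2, 10), (-1, -7)) = 17.0294

Closest pair: (-2, 2) and (-2, 10) with distance 8.0

The closest pair is (-2, 2) and (-2, 10) with Euclidean distance 8.0. For 4 points, brute-force pairwise comparison is shown above. For large n, the divide-and-conquer algorithm (sort by x, recurse on halves, check the dividing strip) achieves O(n log n).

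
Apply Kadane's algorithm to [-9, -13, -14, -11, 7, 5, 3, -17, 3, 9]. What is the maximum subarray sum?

Using Kadane's algorithm on [-9, -13, -14, -11, 7, 5, 3, -17, 3, 9]:

Scanning through the array:
Position 1 (value -13): max_ending_here = -13, max_so_far = -9
Position 2 (value -14): max_ending_here = -14, max_so_far = -9
Position 3 (value -11): max_ending_here = -11, max_so_far = -9
Position 4 (value 7): max_ending_here = 7, max_so_far = 7
Position 5 (value 5): max_ending_here = 12, max_so_far = 12
Position 6 (value 3): max_ending_here = 15, max_so_far = 15
Position 7 (value -17): max_ending_here = -2, max_so_far = 15
Position 8 (value 3): max_ending_here = 3, max_so_far = 15
Position 9 (value 9): max_ending_here = 12, max_so_far = 15

Maximum subarray: [7, 5, 3]
Maximum sum: 15

The maximum subarray is [7, 5, 3] with sum 15. This subarray runs from index 4 to index 6.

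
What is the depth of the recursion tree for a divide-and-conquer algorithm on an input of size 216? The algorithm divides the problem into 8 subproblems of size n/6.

For divide and conquer with division factor 6:

Problem sizes at each level:
Level 0: 216
Level 1: 36
Level 2: 6
Level 3: 1

The root is level 0 and the size-1 base case is level 3 (the tree spans levels 0 through 3, i.e. 4 levels counting the root), so the depth is the number of divisions: log_6(216) = 3

The recursion tree depth is log_6(216) = 3. At each level, the problem size is divided by 6, so it takes 3 divisions to reduce to a base case of size 1. The algorithm makes 8 recursive calls at each level.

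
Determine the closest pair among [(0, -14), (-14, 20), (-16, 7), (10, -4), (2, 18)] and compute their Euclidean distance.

Computing all pairwise distances among 5 points:

d((0, -14), (-14, 20)) = 36.7696
d((0, -14), (-16, 7)) = 26.4008
d((0, -14), (10, -4)) = 14.1421
d((0, -14), (2, 18)) = 32.0624
d((-14, 20), (-16, 7)) = 13.1529 <-- minimum
d((-14, 20), (10, -4)) = 33.9411
d((-14, 20), (2, 18)) = 16.1245
d((-16, 7), (10, -4)) = 28.2312
d((-16, 7), (2, 18)) = 21.095
d((10, -4), (2, 18)) = 23.4094

Closest pair: (-14, 20) and (-16, 7) with distance 13.1529

The closest pair is (-14, 20) and (-16, 7) with Euclidean distance 13.1529. For 5 points, brute-force pairwise comparison is shown above. For large n, the divide-and-conquer algorithm (sort by x, recurse on halves, check the dividing strip) achieves O(n log n).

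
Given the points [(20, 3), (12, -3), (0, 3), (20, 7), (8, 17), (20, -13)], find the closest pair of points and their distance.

Computing all pairwise distances among 6 points:

d((20, 3), (12, -3)) = 10.0
d((20, 3), (0, 3)) = 20.0
d((20, 3), (20, 7)) = 4.0 <-- minimum
d((20, 3), (8, 17)) = 18.4391
d((20, 3), (20, -13)) = 16.0
d((12, -3), (0, 3)) = 13.4164
d((12, -3), (20, 7)) = 12.8062
d((12, -3), (8, 17)) = 20.3961
d((12, -3), (20, -13)) = 12.8062
d((0, 3), (20, 7)) = 20.3961
d((0, 3), (8, 17)) = 16.1245
d((0, 3), (20, -13)) = 25.6125
d((20, 7), (8, 17)) = 15.6205
d((20, 7), (20, -13)) = 20.0
d((8, 17), (20, -13)) = 32.311

Closest pair: (20, 3) and (20, 7) with distance 4.0

The closest pair is (20, 3) and (20, 7) with Euclidean distance 4.0. For 6 points, brute-force pairwise comparison is shown above. For large n, the divide-and-conquer algorithm (sort by x, recurse on halves, check the dividing strip) achieves O(n log n).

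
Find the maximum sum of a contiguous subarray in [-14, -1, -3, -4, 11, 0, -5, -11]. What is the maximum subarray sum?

Using Kadane's algorithm on [-14, -1, -3, -4, 11, 0, -5, -11]:

Scanning through the array:
Position 1 (value -1): max_ending_here = -1, max_so_far = -1
Position 2 (value -3): max_ending_here = -3, max_so_far = -1
Position 3 (value -4): max_ending_here = -4, max_so_far = -1
Position 4 (value 11): max_ending_here = 11, max_so_far = 11
Position 5 (value 0): max_ending_here = 11, max_so_far = 11
Position 6 (value -5): max_ending_here = 6, max_so_far = 11
Position 7 (value -11): max_ending_here = -5, max_so_far = 11

Maximum subarray: [11]
Maximum sum: 11

The maximum subarray is [11] with sum 11. This subarray runs from index 4 to index 4.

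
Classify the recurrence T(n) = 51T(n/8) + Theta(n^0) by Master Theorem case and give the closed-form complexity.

Master Theorem for T(n) = 51T(n/8) + O(n^0):

a = 51, b = 8, c = 0
log_b(a) = log_8(51) = 1.8908

Case 1: c = 0 < log_8(51) = 1.8908
T(n) = O(n^(log_8 51))

For T(n) = 51T(n/8) + O(n^0): log_8(51) = 1.8908. This is Case 1 of the Master Theorem (c < log_b(a), work dominated by leaves), giving O(n^(log_8 51)).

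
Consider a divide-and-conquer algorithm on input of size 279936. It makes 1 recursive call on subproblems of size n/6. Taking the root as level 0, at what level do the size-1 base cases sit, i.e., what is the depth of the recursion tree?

For divide and conquer with division factor 6:

Problem sizes at each level:
Level 0: 279936
Level 1: 46656
Level 2: 7776
Level 3: 1296
Level 4: 216
Level 5: 36
Level 6: 6
Level 7: 1

The root is level 0 and the size-1 base case is level 7 (the tree spans levels 0 through 7, i.e. 8 levels counting the root), so the depth is the number of divisions: log_6(279936) = 7

The recursion tree depth is log_6(279936) = 7. At each level, the problem size is divided by 6, so it takes 7 divisions to reduce to a base case of size 1. The algorithm makes 1 recursive call at each level.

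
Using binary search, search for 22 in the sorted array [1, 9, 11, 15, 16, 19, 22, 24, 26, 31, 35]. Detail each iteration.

Binary search for 22 in [1, 9, 11, 15, 16, 19, 22, 24, 26, 31, 35]:

lo=0, hi=10, mid=5, arr[mid]=19 -> 19 < 22, search right half
lo=6, hi=10, mid=8, arr[mid]=26 -> 26 > 22, search left half
lo=6, hi=7, mid=6, arr[mid]=22 -> Found target at index 6!

Binary search finds 22 at index 6 after 3 comparisons. The search repeatedly halves the search space by comparing with the middle element.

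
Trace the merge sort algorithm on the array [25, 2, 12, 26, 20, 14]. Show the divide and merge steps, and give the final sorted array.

Merge sort trace:

Split: [25, 2, 12, 26, 20, 14] -> [25, 2, 12] and [26, 20, 14]
  Split: [25, 2, 12] -> [25] and [2, 12]
    Split: [2, 12] -> [2] and [12]
    Merge: [2] + [12] -> [2, 12]
  Merge: [25] + [2, 12] -> [2, 12, 25]
  Split: [26, 20, 14] -> [26] and [20, 14]
    Split: [20, 14] -> [20] and [14]
    Merge: [20] + [14] -> [14, 20]
  Merge: [26] + [14, 20] -> [14, 20, 26]
Merge: [2, 12, 25] + [14, 20, 26] -> [2, 12, 14, 20, 25, 26]

Final sorted array: [2, 12, 14, 20, 25, 26]

The merge sort proceeds by recursively splitting the array and merging sorted halves.
After all merges, the sorted array is [2, 12, 14, 20, 25, 26].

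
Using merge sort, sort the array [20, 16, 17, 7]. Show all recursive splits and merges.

Merge sort trace:

Split: [20, 16, 17, 7] -> [20, 16] and [17, 7]
  Split: [20, 16] -> [20] and [16]
  Merge: [20] + [16] -> [16, 20]
  Split: [17, 7] -> [17] and [7]
  Merge: [17] + [7] -> [7, 17]
Merge: [16, 20] + [7, 17] -> [7, 16, 17, 20]

Final sorted array: [7, 16, 17, 20]

The merge sort proceeds by recursively splitting the array and merging sorted halves.
After all merges, the sorted array is [7, 16, 17, 20].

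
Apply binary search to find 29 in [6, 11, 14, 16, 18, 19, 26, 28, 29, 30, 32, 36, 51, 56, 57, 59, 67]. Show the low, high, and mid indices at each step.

Binary search for 29 in [6, 11, 14, 16, 18, 19, 26, 28, 29, 30, 32, 36, 51, 56, 57, 59, 67]:

lo=0, hi=16, mid=8, arr[mid]=29 -> Found target at index 8!

Binary search finds 29 at index 8 after 1 comparisons. The search repeatedly halves the search space by comparing with the middle element.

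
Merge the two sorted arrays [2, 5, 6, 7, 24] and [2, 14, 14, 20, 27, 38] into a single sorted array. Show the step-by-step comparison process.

Merging process:

Compare 2 vs 2: take 2 from left. Merged: [2]
Compare 5 vs 2: take 2 from right. Merged: [2, 2]
Compare 5 vs 14: take 5 from left. Merged: [2, 2, 5]
Compare 6 vs 14: take 6 from left. Merged: [2, 2, 5, 6]
Compare 7 vs 14: take 7 from left. Merged: [2, 2, 5, 6, 7]
Compare 24 vs 14: take 14 from right. Merged: [2, 2, 5, 6, 7, 14]
Compare 24 vs 14: take 14 from right. Merged: [2, 2, 5, 6, 7, 14, 14]
Compare 24 vs 20: take 20 from right. Merged: [2, 2, 5, 6, 7, 14, 14, 20]
Compare 24 vs 27: take 24 from left. Merged: [2, 2, 5, 6, 7, 14, 14, 20, 24]
Append remaining from right: [27, 38]. Merged: [2, 2, 5, 6, 7, 14, 14, 20, 24, 27, 38]

Final merged array: [2, 2, 5, 6, 7, 14, 14, 20, 24, 27, 38]
Total comparisons: 9

The merged array is [2, 2, 5, 6, 7, 14, 14, 20, 24, 27, 38], requiring 9 comparisons. The merge step runs in O(n) time where n is the total number of elements.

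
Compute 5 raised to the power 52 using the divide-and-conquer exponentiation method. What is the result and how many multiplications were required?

Computing 5^52 by squaring (build up from 5^1; each line after the first costs one multiplication):

5^1 = 5
5^2 = (5^1)^2 = 5^2 = 25
5^3 = 5 * 5^2 = 5 * 25 = 125
5^6 = (5^3)^2 = 125^2 = 15625
5^12 = (5^6)^2 = 15625^2 = 244140625
5^13 = 5 * 5^12 = 5 * 244140625 = 1220703125
5^26 = (5^13)^2 = 1220703125^2 = 1490116119384765625
5^52 = (5^26)^2 = 1490116119384765625^2 = 2220446049250313080847263336181640625

Result: 2220446049250313080847263336181640625
Multiplications needed: 7 (7 lines after 5^1)

5^52 = 2220446049250313080847263336181640625. Using exponentiation by squaring, this requires 7 multiplications. The key idea: if the exponent is even, square the half-power; if odd, multiply by the base once.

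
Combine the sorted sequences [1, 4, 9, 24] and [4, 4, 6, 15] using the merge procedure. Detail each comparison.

Merging process:

Compare 1 vs 4: take 1 from left. Merged: [1]
Compare 4 vs 4: take 4 from left. Merged: [1, 4]
Compare 9 vs 4: take 4 from right. Merged: [1, 4, 4]
Compare 9 vs 4: take 4 from right. Merged: [1, 4, 4, 4]
Compare 9 vs 6: take 6 from right. Merged: [1, 4, 4, 4, 6]
Compare 9 vs 15: take 9 from left. Merged: [1, 4, 4, 4, 6, 9]
Compare 24 vs 15: take 15 from right. Merged: [1, 4, 4, 4, 6, 9, 15]
Append remaining from left: [24]. Merged: [1, 4, 4, 4, 6, 9, 15, 24]

Final merged array: [1, 4, 4, 4, 6, 9, 15, 24]
Total comparisons: 7

The merged array is [1, 4, 4, 4, 6, 9, 15, 24], requiring 7 comparisons. The merge step runs in O(n) time where n is the total number of elements.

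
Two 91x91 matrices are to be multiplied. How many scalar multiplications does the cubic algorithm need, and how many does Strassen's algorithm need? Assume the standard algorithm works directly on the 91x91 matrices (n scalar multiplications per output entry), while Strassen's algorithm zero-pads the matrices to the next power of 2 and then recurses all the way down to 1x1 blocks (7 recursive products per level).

Matrix multiplication for 91x91 matrices:

Strassen's algorithm requires power-of-2 dimensions. Pad 91x91 to 128x128 (next power of 2).

Standard algorithm: 91^3 = 753571 multiplications
Strassen's algorithm: 7^(log2(128)) = 7^7 = 823543 multiplications
Difference: 753571 - 823543 = -69972 (Strassen uses MORE here due to padding overhead — for small or just-over-power-of-2 n, padding can outweigh the per-level savings)

Standard: 753571 multiplications (91^3). Strassen: 823543 multiplications (7^7, after padding to 128x128). Strassen reduces 8 recursive multiplications to 7 at each level.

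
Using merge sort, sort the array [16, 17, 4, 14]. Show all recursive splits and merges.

Merge sort trace:

Split: [16, 17, 4, 14] -> [16, 17] and [4, 14]
  Split: [16, 17] -> [16] and [17]
  Merge: [16] + [17] -> [16, 17]
  Split: [4, 14] -> [4] and [14]
  Merge: [4] + [14] -> [4, 14]
Merge: [16, 17] + [4, 14] -> [4, 14, 16, 17]

Final sorted array: [4, 14, 16, 17]

The merge sort proceeds by recursively splitting the array and merging sorted halves.
After all merges, the sorted array is [4, 14, 16, 17].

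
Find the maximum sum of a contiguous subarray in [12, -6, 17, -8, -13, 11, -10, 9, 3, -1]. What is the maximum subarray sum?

Using Kadane's algorithm on [12, -6, 17, -8, -13, 11, -10, 9, 3, -1]:

Scanning through the array:
Position 1 (value -6): max_ending_here = 6, max_so_far = 12
Position 2 (value 17): max_ending_here = 23, max_so_far = 23
Position 3 (value -8): max_ending_here = 15, max_so_far = 23
Position 4 (value -13): max_ending_here = 2, max_so_far = 23
Position 5 (value 11): max_ending_here = 13, max_so_far = 23
Position 6 (value -10): max_ending_here = 3, max_so_far = 23
Position 7 (value 9): max_ending_here = 12, max_so_far = 23
Position 8 (value 3): max_ending_here = 15, max_so_far = 23
Position 9 (value -1): max_ending_here = 14, max_so_far = 23

Maximum subarray: [12, -6, 17]
Maximum sum: 23

The maximum subarray is [12, -6, 17] with sum 23. This subarray runs from index 0 to index 2.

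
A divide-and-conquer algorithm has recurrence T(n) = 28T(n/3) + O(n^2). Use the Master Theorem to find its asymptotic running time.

Master Theorem for T(n) = 28T(n/3) + O(n^2):

a = 28, b = 3, c = 2
log_b(a) = log_3(28) = 3.0331

Case 1: c = 2 < log_3(28) = 3.0331
T(n) = O(n^(log_3 28))

For T(n) = 28T(n/3) + O(n^2): log_3(28) = 3.0331. This is Case 1 of the Master Theorem (c < log_b(a), work dominated by leaves), giving O(n^(log_3 28)).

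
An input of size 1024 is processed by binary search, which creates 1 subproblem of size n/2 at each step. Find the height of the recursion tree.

For divide and conquer with division factor 2:

Problem sizes at each level:
Level 0: 1024
Level 1: 512
Level 2: 256
Level 3: 128
Level 4: 64
Level 5: 32
Level 6: 16
Level 7: 8
Level 8: 4
Level 9: 2
Level 10: 1

The root is level 0 and the size-1 base case is level 10 (the tree spans levels 0 through 10, i.e. 11 levels counting the root), so the depth is the number of divisions: log_2(1024) = 10

The recursion tree depth is log_2(1024) = 10. At each level, the problem size is divided by 2, so it takes 10 divisions to reduce to a base case of size 1. The algorithm makes 1 recursive call at each level.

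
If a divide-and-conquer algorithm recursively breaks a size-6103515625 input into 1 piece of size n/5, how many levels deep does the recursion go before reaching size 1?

For divide and conquer with division factor 5:

Problem sizes at each level:
Level 0: 6103515625
Level 1: 1220703125
Level 2: 244140625
Level 3: 48828125
Level 4: 9765625
Level 5: 1953125
Level 6: 390625
Level 7: 78125
Level 8: 15625
Level 9: 3125
Level 10: 625
Level 11: 125
Level 12: 25
Level 13: 5
Level 14: 1

The root is level 0 and the size-1 base case is level 14 (the tree spans levels 0 through 14, i.e. 15 levels counting the root), so the depth is the number of divisions: log_5(6103515625) = 14

The recursion tree depth is log_5(6103515625) = 14. At each level, the problem size is divided by 5, so it takes 14 divisions to reduce to a base case of size 1. The algorithm makes 1 recursive call at each level.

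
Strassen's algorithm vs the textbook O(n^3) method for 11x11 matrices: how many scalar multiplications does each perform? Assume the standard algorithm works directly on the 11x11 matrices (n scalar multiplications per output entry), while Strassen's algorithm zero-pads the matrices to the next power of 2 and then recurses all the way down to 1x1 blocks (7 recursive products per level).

Matrix multiplication for 11x11 matrices:

Strassen's algorithm requires power-of-2 dimensions. Pad 11x11 to 16x16 (next power of 2).

Standard algorithm: 11^3 = 1331 multiplications
Strassen's algorithm: 7^(log2(16)) = 7^4 = 2401 multiplications
Difference: 1331 - 2401 = -1070 (Strassen uses MORE here due to padding overhead — for small or just-over-power-of-2 n, padding can outweigh the per-level savings)

Standard: 1331 multiplications (11^3). Strassen: 2401 multiplications (7^4, after padding to 16x16). Strassen reduces 8 recursive multiplications to 7 at each level.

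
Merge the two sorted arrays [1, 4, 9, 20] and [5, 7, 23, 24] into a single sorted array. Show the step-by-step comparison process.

Merging process:

Compare 1 vs 5: take 1 from left. Merged: [1]
Compare 4 vs 5: take 4 from left. Merged: [1, 4]
Compare 9 vs 5: take 5 from right. Merged: [1, 4, 5]
Compare 9 vs 7: take 7 from right. Merged: [1, 4, 5, 7]
Compare 9 vs 23: take 9 from left. Merged: [1, 4, 5, 7, 9]
Compare 20 vs 23: take 20 from left. Merged: [1, 4, 5, 7, 9, 20]
Append remaining from right: [23, 24]. Merged: [1, 4, 5, 7, 9, 20, 23, 24]

Final merged array: [1, 4, 5, 7, 9, 20, 23, 24]
Total comparisons: 6

The merged array is [1, 4, 5, 7, 9, 20, 23, 24], requiring 6 comparisons. The merge step runs in O(n) time where n is the total number of elements.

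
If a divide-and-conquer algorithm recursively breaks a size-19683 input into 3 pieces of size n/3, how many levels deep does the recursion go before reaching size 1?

For divide and conquer with division factor 3:

Problem sizes at each level:
Level 0: 19683
Level 1: 6561
Level 2: 2187
Level 3: 729
Level 4: 243
Level 5: 81
Level 6: 27
Level 7: 9
Level 8: 3
Level 9: 1

The root is level 0 and the size-1 base case is level 9 (the tree spans levels 0 through 9, i.e. 10 levels counting the root), so the depth is the number of divisions: log_3(19683) = 9

The recursion tree depth is log_3(19683) = 9. At each level, the problem size is divided by 3, so it takes 9 divisions to reduce to a base case of size 1. The algorithm makes 3 recursive calls at each level.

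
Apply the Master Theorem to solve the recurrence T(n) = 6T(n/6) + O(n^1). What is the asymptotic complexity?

Master Theorem for T(n) = 6T(n/6) + O(n^1):

a = 6, b = 6, c = 1
log_b(a) = log_6(6) = 1.0000

Case 2: c = 1 = log_6(6) = 1.0000
T(n) = O(n^1 log n) = O(n log n)

For T(n) = 6T(n/6) + O(n^1): log_6(6) = 1.0000. This is Case 2 of the Master Theorem (c = log_b(a), equal work at all levels), giving O(n log n).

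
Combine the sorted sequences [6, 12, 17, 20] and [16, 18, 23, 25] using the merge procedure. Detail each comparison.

Merging process:

Compare 6 vs 16: take 6 from left. Merged: [6]
Compare 12 vs 16: take 12 from left. Merged: [6, 12]
Compare 17 vs 16: take 16 from right. Merged: [6, 12, 16]
Compare 17 vs 18: take 17 from left. Merged: [6, 12, 16, 17]
Compare 20 vs 18: take 18 from right. Merged: [6, 12, 16, 17, 18]
Compare 20 vs 23: take 20 from left. Merged: [6, 12, 16, 17, 18, 20]
Append remaining from right: [23, 25]. Merged: [6, 12, 16, 17, 18, 20, 23, 25]

Final merged array: [6, 12, 16, 17, 18, 20, 23, 25]
Total comparisons: 6

The merged array is [6, 12, 16, 17, 18, 20, 23, 25], requiring 6 comparisons. The merge step runs in O(n) time where n is the total number of elements.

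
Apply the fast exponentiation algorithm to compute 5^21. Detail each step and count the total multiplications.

Computing 5^21 by squaring (build up from 5^1; each line after the first costs one multiplication):

5^1 = 5
5^2 = (5^1)^2 = 5^2 = 25
5^4 = (5^2)^2 = 25^2 = 625
5^5 = 5 * 5^4 = 5 * 625 = 3125
5^10 = (5^5)^2 = 3125^2 = 9765625
5^20 = (5^10)^2 = 9765625^2 = 95367431640625
5^21 = 5 * 5^20 = 5 * 95367431640625 = 476837158203125

Result: 476837158203125
Multiplications needed: 6 (6 lines after 5^1)

5^21 = 476837158203125. Using exponentiation by squaring, this requires 6 multiplications. The key idea: if the exponent is even, square the half-power; if odd, multiply by the base once.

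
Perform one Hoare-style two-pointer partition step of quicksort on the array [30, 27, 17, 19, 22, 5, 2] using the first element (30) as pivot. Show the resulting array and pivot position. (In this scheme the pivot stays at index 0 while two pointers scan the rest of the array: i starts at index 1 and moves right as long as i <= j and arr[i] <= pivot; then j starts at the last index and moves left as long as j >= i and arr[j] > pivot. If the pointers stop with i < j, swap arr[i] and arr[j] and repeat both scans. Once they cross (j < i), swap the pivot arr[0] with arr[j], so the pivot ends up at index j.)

Hoare-style two-pointer partition with pivot = 30:

Initial array: [30, 27, 17, 19, 22, 5, 2]

Pointers start at i = 1, j = 6.
i ends at 7, j ends at 6: the pointers have crossed (j < i), so scanning stops.

Swap pivot arr[0] with arr[6] to place pivot at position 6: [2, 27, 17, 19, 22, 5, 30]
Pivot position: 6

After partitioning with pivot 30, the array becomes [2, 27, 17, 19, 22, 5, 30]. The pivot is placed at index 6. All elements to the left of the pivot are <= 30, and all elements to the right are > 30.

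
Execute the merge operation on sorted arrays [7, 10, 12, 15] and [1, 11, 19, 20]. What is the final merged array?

Merging process:

Compare 7 vs 1: take 1 from right. Merged: [1]
Compare 7 vs 11: take 7 from left. Merged: [1, 7]
Compare 10 vs 11: take 10 from left. Merged: [1, 7, 10]
Compare 12 vs 11: take 11 from right. Merged: [1, 7, 10, 11]
Compare 12 vs 19: take 12 from left. Merged: [1, 7, 10, 11, 12]
Compare 15 vs 19: take 15 from left. Merged: [1, 7, 10, 11, 12, 15]
Append remaining from right: [19, 20]. Merged: [1, 7, 10, 11, 12, 15, 19, 20]

Final merged array: [1, 7, 10, 11, 12, 15, 19, 20]
Total comparisons: 6

The merged array is [1, 7, 10, 11, 12, 15, 19, 20], requiring 6 comparisons. The merge step runs in O(n) time where n is the total number of elements.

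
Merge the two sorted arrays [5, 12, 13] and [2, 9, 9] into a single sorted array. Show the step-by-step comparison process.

Merging process:

Compare 5 vs 2: take 2 from right. Merged: [2]
Compare 5 vs 9: take 5 from left. Merged: [2, 5]
Compare 12 vs 9: take 9 from right. Merged: [2, 5, 9]
Compare 12 vs 9: take 9 from right. Merged: [2, 5, 9, 9]
Append remaining from left: [12, 13]. Merged: [2, 5, 9, 9, 12, 13]

Final merged array: [2, 5, 9, 9, 12, 13]
Total comparisons: 4

The merged array is [2, 5, 9, 9, 12, 13], requiring 4 comparisons. The merge step runs in O(n) time where n is the total number of elements.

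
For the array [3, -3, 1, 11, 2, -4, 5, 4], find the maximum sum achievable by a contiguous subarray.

Using Kadane's algorithm on [3, -3, 1, 11, 2, -4, 5, 4]:

Scanning through the array:
Position 1 (value -3): max_ending_here = 0, max_so_far = 3
Position 2 (value 1): max_ending_here = 1, max_so_far = 3
Position 3 (value 11): max_ending_here = 12, max_so_far = 12
Position 4 (value 2): max_ending_here = 14, max_so_far = 14
Position 5 (value -4): max_ending_here = 10, max_so_far = 14
Position 6 (value 5): max_ending_here = 15, max_so_far = 15
Position 7 (value 4): max_ending_here = 19, max_so_far = 19

Maximum subarray: [3, -3, 1, 11, 2, -4, 5, 4]
Maximum sum: 19

The maximum subarray is [3, -3, 1, 11, 2, -4, 5, 4] with sum 19. This subarray runs from index 0 to index 7.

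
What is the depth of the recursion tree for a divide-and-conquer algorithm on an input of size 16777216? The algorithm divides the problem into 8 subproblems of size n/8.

For divide and conquer with division factor 8:

Problem sizes at each level:
Level 0: 16777216
Level 1: 2097152
Level 2: 262144
Level 3: 32768
Level 4: 4096
Level 5: 512
Level 6: 64
Level 7: 8
Level 8: 1

The root is level 0 and the size-1 base case is level 8 (the tree spans levels 0 through 8, i.e. 9 levels counting the root), so the depth is the number of divisions: log_8(16777216) = 8

The recursion tree depth is log_8(16777216) = 8. At each level, the problem size is divided by 8, so it takes 8 divisions to reduce to a base case of size 1. The algorithm makes 8 recursive calls at each level.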